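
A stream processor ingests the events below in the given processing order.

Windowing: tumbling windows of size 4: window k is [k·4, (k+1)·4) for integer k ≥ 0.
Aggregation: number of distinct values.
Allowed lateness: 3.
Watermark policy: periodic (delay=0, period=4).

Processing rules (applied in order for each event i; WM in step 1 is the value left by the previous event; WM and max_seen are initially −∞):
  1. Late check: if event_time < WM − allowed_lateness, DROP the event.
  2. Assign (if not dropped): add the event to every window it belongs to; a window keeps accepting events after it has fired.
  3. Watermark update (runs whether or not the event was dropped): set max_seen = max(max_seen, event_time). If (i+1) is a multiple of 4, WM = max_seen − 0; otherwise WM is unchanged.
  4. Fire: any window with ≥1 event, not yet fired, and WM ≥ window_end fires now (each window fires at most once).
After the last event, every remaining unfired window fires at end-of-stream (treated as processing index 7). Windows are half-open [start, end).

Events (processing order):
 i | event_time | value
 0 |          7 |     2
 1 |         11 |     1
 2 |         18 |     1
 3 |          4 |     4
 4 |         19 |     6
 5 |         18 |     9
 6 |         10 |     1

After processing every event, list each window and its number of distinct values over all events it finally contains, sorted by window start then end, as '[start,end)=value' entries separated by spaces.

i=0 t=7 v=2: → [4,8); WM=−∞
i=1 t=11 v=1: → [8,12); WM=−∞
i=2 t=18 v=1: → [16,20); WM=−∞
i=3 t=4 v=4: → [4,8); WM=18; [4,8) fires=2 [8,12) fires=1
i=4 t=19 v=6: → [16,20); WM=18
i=5 t=18 v=9: → [16,20); WM=18
i=6 t=10 v=1: DROP (t<18-3); WM=18

[4,8)=2 [8,12)=1 [16,20)=3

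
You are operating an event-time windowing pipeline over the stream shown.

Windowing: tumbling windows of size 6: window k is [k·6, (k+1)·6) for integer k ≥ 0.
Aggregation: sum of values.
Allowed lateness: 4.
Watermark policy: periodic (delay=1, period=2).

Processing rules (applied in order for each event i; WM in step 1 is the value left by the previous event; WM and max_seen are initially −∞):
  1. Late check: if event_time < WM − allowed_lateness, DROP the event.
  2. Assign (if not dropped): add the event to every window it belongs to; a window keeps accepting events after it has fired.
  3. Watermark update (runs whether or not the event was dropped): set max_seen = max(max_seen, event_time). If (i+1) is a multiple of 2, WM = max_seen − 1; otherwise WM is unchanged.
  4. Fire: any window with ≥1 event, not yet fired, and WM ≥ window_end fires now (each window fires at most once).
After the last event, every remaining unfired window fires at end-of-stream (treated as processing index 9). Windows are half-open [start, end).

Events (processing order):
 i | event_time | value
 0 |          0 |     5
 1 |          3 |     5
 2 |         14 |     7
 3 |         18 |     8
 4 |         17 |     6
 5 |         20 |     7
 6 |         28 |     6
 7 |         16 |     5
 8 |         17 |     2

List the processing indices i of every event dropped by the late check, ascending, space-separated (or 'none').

i=0 t=0 v=5: → [0,6); WM=−∞
i=1 t=3 v=5: → [0,6); WM=2
i=2 t=14 v=7: → [12,18); WM=2
i=3 t=18 v=8: → [18,24); WM=17; [0,6) fires=10
i=4 t=17 v=6: → [12,18); WM=17
i=5 t=20 v=7: → [18,24); WM=19; [12,18) fires=13
i=6 t=28 v=6: → [24,30); WM=19
i=7 t=16 v=5: → [12,18); WM=27; [18,24) fires=15
i=8 t=17 v=2: DROP (t<27-4); WM=27

8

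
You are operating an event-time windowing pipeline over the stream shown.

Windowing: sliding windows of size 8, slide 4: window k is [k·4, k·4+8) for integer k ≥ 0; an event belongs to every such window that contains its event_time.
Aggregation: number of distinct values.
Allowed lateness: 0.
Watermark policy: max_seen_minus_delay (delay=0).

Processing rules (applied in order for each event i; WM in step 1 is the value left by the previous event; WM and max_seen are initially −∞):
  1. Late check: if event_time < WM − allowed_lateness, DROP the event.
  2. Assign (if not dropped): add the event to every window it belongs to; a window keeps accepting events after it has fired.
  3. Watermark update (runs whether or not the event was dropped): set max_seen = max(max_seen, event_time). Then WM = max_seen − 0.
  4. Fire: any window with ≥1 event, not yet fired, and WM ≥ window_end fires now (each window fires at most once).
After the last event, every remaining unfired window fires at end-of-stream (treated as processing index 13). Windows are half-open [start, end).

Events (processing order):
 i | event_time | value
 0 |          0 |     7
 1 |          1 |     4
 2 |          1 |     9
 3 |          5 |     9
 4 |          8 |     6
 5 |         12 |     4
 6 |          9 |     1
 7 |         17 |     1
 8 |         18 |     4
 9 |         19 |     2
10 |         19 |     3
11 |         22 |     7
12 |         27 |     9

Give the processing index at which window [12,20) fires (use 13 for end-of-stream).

11

i=0 t=0 v=7: → [0,8); WM=0
i=1 t=1 v=4: → [0,8); WM=1
i=2 t=1 v=9: → [0,8); WM=1
i=3 t=5 v=9: → [4,12),[0,8); WM=5
i=4 t=8 v=6: → [8,16),[4,12); WM=8; [0,8) fires=3
i=5 t=12 v=4: → [12,20),[8,16); WM=12; [4,12) fires=2
i=6 t=9 v=1: DROP (t<12-0); WM=12
i=7 t=17 v=1: → [16,24),[12,20); WM=17; [8,16) fires=2
i=8 t=18 v=4: → [16,24),[12,20); WM=18
i=9 t=19 v=2: → [16,24),[12,20); WM=19
i=10 t=19 v=3: → [16,24),[12,20); WM=19
i=11 t=22 v=7: → [20,28),[16,24); WM=22; [12,20) fires=4
i=12 t=27 v=9: → [24,32),[20,28); WM=27; [16,24) fires=5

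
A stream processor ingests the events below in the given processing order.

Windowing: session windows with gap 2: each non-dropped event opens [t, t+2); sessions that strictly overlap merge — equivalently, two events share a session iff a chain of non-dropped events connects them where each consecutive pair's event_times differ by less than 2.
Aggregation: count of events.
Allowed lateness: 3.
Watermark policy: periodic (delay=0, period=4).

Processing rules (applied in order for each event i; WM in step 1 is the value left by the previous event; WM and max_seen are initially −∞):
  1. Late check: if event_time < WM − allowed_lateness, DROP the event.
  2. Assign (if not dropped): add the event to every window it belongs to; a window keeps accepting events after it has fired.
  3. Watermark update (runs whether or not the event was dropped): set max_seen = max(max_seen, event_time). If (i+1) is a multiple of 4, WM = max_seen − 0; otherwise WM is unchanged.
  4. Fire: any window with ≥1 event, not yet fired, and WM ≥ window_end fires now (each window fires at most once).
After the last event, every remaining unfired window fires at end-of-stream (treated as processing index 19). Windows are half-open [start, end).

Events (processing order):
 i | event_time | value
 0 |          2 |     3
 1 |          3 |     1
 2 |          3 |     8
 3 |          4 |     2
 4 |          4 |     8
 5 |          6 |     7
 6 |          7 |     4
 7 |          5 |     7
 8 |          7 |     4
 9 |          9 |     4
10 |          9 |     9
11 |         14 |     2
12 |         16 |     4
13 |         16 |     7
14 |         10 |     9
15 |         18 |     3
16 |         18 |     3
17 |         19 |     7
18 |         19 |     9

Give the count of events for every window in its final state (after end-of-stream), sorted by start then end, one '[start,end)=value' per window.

[2,9)=9 [9,11)=2 [14,16)=1 [16,18)=2 [18,21)=4

i=0 t=2 v=3: → [2,4); WM=−∞
i=1 t=3 v=1: → [2,5); WM=−∞
i=2 t=3 v=8: → [2,5); WM=−∞
i=3 t=4 v=2: → [2,6); WM=4
i=4 t=4 v=8: → [2,6); WM=4
i=5 t=6 v=7: → [6,8); WM=4
i=6 t=7 v=4: → [6,9); WM=4
i=7 t=5 v=7: → [2,9); WM=7
i=8 t=7 v=4: → [2,9); WM=7
i=9 t=9 v=4: → [9,11); WM=7
i=10 t=9 v=9: → [9,11); WM=7
i=11 t=14 v=2: → [14,16); WM=14
i=12 t=16 v=4: → [16,18); WM=14
i=13 t=16 v=7: → [16,18); WM=14
i=14 t=10 v=9: DROP (t<14-3); WM=14
i=15 t=18 v=3: → [18,20); WM=18
i=16 t=18 v=3: → [18,20); WM=18
i=17 t=19 v=7: → [18,21); WM=18
i=18 t=19 v=9: → [18,21); WM=18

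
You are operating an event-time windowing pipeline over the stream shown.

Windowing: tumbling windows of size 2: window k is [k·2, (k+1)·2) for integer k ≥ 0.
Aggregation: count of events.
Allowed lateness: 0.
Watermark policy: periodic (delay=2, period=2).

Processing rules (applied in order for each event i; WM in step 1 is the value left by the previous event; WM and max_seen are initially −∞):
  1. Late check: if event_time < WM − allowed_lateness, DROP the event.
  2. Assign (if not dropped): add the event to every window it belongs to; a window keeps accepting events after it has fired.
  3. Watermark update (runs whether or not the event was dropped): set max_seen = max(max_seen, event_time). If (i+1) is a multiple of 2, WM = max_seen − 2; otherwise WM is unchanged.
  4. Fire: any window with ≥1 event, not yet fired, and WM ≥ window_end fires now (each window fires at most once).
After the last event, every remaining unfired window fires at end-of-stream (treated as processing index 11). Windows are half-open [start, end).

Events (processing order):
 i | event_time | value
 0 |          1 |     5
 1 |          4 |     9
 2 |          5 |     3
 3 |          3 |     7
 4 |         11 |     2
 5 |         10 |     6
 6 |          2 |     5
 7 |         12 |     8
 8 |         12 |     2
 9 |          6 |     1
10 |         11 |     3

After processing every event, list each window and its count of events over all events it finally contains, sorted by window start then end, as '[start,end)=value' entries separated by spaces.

[0,2)=1 [2,4)=1 [4,6)=2 [10,12)=3 [12,14)=2

i=0 t=1 v=5: → [0,2); WM=−∞
i=1 t=4 v=9: → [4,6); WM=2; [0,2) fires=1
i=2 t=5 v=3: → [4,6); WM=2
i=3 t=3 v=7: → [2,4); WM=3
i=4 t=11 v=2: → [10,12); WM=3
i=5 t=10 v=6: → [10,12); WM=9; [2,4) fires=1 [4,6) fires=2
i=6 t=2 v=5: DROP (t<9-0); WM=9
i=7 t=12 v=8: → [12,14); WM=10
i=8 t=12 v=2: → [12,14); WM=10
i=9 t=6 v=1: DROP (t<10-0); WM=10
i=10 t=11 v=3: → [10,12); WM=10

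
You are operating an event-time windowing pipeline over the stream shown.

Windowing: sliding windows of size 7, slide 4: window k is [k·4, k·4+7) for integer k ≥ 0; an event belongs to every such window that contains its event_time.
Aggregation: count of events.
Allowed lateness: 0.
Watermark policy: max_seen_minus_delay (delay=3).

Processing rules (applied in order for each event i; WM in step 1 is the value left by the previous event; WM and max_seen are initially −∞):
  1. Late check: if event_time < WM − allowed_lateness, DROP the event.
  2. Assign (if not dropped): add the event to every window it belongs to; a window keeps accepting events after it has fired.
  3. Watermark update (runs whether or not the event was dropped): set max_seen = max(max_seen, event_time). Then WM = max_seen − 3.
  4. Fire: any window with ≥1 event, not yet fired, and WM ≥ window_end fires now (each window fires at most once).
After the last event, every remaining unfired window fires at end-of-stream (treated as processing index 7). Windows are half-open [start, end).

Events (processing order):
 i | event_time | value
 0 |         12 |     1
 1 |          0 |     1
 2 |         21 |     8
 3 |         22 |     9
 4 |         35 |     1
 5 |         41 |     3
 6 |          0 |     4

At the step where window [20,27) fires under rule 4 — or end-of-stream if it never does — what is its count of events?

i=0 t=12 v=1: → [12,19),[8,15); WM=9
i=1 t=0 v=1: DROP (t<9-0); WM=9
i=2 t=21 v=8: → [20,27),[16,23); WM=18; [8,15) fires=1
i=3 t=22 v=9: → [20,27),[16,23); WM=19; [12,19) fires=1
i=4 t=35 v=1: → [32,39); WM=32; [16,23) fires=2 [20,27) fires=2
i=5 t=41 v=3: → [40,47),[36,43); WM=38
i=6 t=0 v=4: DROP (t<38-0); WM=38

2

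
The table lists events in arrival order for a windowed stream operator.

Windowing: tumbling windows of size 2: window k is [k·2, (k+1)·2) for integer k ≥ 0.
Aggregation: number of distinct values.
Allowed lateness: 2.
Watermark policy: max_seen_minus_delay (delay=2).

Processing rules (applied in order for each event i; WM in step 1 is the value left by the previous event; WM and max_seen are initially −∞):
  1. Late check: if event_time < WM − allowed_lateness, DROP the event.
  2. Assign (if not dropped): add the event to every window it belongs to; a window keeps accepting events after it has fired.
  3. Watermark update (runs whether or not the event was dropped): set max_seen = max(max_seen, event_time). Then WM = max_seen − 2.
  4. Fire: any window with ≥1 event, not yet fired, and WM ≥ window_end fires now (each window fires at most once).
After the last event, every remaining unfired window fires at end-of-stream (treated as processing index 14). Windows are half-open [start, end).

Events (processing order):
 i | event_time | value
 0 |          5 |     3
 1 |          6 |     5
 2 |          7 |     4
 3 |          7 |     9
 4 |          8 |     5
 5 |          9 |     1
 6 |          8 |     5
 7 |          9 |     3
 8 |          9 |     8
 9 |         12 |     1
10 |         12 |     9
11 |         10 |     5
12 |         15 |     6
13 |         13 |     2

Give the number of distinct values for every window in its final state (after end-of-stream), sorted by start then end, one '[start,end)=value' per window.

[4,6)=1 [6,8)=3 [8,10)=4 [10,12)=1 [12,14)=3 [14,16)=1

i=0 t=5 v=3: → [4,6); WM=3
i=1 t=6 v=5: → [6,8); WM=4
i=2 t=7 v=4: → [6,8); WM=5
i=3 t=7 v=9: → [6,8); WM=5
i=4 t=8 v=5: → [8,10); WM=6; [4,6) fires=1
i=5 t=9 v=1: → [8,10); WM=7
i=6 t=8 v=5: → [8,10); WM=7
i=7 t=9 v=3: → [8,10); WM=7
i=8 t=9 v=8: → [8,10); WM=7
i=9 t=12 v=1: → [12,14); WM=10; [6,8) fires=3 [8,10) fires=4
i=10 t=12 v=9: → [12,14); WM=10
i=11 t=10 v=5: → [10,12); WM=10
i=12 t=15 v=6: → [14,16); WM=13; [10,12) fires=1
i=13 t=13 v=2: → [12,14); WM=13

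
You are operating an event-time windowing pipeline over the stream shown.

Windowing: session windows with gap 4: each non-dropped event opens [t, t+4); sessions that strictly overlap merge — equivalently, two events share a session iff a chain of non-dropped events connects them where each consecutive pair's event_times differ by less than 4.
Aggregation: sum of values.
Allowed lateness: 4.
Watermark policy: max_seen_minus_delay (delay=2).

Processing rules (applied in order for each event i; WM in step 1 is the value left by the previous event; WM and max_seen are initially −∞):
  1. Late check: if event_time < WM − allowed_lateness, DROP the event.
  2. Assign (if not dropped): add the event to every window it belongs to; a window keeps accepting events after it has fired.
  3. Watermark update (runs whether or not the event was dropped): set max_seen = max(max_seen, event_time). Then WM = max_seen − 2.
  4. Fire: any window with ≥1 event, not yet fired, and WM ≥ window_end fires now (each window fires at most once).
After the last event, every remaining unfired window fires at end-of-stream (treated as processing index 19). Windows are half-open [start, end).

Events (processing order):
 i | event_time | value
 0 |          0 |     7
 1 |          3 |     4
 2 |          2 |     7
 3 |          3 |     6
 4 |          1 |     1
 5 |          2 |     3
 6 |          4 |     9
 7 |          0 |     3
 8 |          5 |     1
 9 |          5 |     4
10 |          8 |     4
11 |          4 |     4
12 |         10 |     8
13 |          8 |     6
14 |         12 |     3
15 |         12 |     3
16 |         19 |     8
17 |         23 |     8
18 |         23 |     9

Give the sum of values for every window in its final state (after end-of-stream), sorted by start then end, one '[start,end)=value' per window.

[0,16)=73 [19,23)=8 [23,27)=17

i=0 t=0 v=7: → [0,4); WM=-2
i=1 t=3 v=4: → [0,7); WM=1
i=2 t=2 v=7: → [0,7); WM=1
i=3 t=3 v=6: → [0,7); WM=1
i=4 t=1 v=1: → [0,7); WM=1
i=5 t=2 v=3: → [0,7); WM=1
i=6 t=4 v=9: → [0,8); WM=2
i=7 t=0 v=3: → [0,8); WM=2
i=8 t=5 v=1: → [0,9); WM=3
i=9 t=5 v=4: → [0,9); WM=3
i=10 t=8 v=4: → [0,12); WM=6
i=11 t=4 v=4: → [0,12); WM=6
i=12 t=10 v=8: → [0,14); WM=8
i=13 t=8 v=6: → [0,14); WM=8
i=14 t=12 v=3: → [0,16); WM=10
i=15 t=12 v=3: → [0,16); WM=10
i=16 t=19 v=8: → [19,23); WM=17
i=17 t=23 v=8: → [23,27); WM=21
i=18 t=23 v=9: → [23,27); WM=21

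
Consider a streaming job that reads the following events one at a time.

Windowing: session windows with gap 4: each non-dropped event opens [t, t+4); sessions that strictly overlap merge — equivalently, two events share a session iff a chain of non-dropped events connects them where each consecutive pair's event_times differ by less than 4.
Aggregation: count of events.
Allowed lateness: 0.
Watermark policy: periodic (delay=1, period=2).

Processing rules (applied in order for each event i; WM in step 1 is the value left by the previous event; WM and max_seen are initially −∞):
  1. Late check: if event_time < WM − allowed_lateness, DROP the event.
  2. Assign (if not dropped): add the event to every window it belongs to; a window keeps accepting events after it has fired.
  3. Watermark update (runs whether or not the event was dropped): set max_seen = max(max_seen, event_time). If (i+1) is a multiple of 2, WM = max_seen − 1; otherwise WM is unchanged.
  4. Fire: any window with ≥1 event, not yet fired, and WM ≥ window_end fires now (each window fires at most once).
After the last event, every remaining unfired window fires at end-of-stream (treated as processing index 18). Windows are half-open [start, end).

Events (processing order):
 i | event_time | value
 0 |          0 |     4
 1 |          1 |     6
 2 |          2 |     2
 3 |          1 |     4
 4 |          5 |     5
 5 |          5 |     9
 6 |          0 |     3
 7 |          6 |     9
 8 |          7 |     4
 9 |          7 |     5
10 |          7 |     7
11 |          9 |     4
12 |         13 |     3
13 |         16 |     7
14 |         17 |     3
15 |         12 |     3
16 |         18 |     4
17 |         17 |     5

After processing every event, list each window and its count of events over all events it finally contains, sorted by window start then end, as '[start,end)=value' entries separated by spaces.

[0,13)=11 [13,22)=5

i=0 t=0 v=4: → [0,4); WM=−∞
i=1 t=1 v=6: → [0,5); WM=0
i=2 t=2 v=2: → [0,6); WM=0
i=3 t=1 v=4: → [0,6); WM=1
i=4 t=5 v=5: → [0,9); WM=1
i=5 t=5 v=9: → [0,9); WM=4
i=6 t=0 v=3: DROP (t<4-0); WM=4
i=7 t=6 v=9: → [0,10); WM=5
i=8 t=7 v=4: → [0,11); WM=5
i=9 t=7 v=5: → [0,11); WM=6
i=10 t=7 v=7: → [0,11); WM=6
i=11 t=9 v=4: → [0,13); WM=8
i=12 t=13 v=3: → [13,17); WM=8
i=13 t=16 v=7: → [13,20); WM=15
i=14 t=17 v=3: → [13,21); WM=15
i=15 t=12 v=3: DROP (t<15-0); WM=16
i=16 t=18 v=4: → [13,22); WM=16
i=17 t=17 v=5: → [13,22); WM=17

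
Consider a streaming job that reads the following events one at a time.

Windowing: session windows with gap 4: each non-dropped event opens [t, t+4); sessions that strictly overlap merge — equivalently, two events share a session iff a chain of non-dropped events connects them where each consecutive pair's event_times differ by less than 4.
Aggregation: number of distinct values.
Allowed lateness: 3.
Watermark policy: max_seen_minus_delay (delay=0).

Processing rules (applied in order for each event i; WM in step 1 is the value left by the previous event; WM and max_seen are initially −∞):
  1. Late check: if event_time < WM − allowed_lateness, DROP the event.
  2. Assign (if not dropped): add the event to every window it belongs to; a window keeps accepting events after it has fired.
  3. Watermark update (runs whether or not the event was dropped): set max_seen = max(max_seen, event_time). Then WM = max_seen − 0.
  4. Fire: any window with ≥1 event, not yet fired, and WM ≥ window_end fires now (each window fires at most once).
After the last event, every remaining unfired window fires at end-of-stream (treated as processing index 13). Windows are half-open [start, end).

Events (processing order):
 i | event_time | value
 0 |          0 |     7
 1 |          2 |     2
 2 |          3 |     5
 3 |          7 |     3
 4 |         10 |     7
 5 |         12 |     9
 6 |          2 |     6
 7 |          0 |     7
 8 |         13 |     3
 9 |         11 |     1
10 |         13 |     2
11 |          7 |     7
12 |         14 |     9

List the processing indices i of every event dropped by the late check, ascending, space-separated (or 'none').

6 7 11

i=0 t=0 v=7: → [0,4); WM=0
i=1 t=2 v=2: → [0,6); WM=2
i=2 t=3 v=5: → [0,7); WM=3
i=3 t=7 v=3: → [7,11); WM=7
i=4 t=10 v=7: → [7,14); WM=10
i=5 t=12 v=9: → [7,16); WM=12
i=6 t=2 v=6: DROP (t<12-3); WM=12
i=7 t=0 v=7: DROP (t<12-3); WM=12
i=8 t=13 v=3: → [7,17); WM=13
i=9 t=11 v=1: → [7,17); WM=13
i=10 t=13 v=2: → [7,17); WM=13
i=11 t=7 v=7: DROP (t<13-3); WM=13
i=12 t=14 v=9: → [7,18); WM=14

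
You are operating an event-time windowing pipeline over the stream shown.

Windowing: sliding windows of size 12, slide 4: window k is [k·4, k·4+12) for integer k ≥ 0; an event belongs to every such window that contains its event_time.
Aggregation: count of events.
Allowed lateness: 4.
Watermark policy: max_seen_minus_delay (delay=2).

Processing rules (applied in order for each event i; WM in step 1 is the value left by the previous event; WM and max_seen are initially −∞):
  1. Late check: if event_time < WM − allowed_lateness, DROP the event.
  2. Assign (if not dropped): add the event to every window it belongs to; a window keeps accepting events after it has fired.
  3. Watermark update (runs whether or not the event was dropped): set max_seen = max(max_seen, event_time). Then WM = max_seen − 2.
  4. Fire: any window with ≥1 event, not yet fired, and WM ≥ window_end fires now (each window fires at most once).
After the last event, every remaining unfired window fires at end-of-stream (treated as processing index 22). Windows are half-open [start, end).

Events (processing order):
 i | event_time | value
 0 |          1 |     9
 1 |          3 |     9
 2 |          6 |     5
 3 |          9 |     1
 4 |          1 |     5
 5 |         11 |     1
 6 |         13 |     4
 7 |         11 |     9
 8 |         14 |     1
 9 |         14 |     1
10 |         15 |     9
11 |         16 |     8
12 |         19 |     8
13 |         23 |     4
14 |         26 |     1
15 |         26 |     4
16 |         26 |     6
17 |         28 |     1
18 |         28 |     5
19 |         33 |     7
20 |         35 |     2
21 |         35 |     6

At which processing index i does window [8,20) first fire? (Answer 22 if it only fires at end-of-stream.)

i=0 t=1 v=9: → [0,12); WM=-1
i=1 t=3 v=9: → [0,12); WM=1
i=2 t=6 v=5: → [4,16),[0,12); WM=4
i=3 t=9 v=1: → [8,20),[4,16),[0,12); WM=7
i=4 t=1 v=5: DROP (t<7-4); WM=7
i=5 t=11 v=1: → [8,20),[4,16),[0,12); WM=9
i=6 t=13 v=4: → [12,24),[8,20),[4,16); WM=11
i=7 t=11 v=9: → [8,20),[4,16),[0,12); WM=11
i=8 t=14 v=1: → [12,24),[8,20),[4,16); WM=12; [0,12) fires=6
i=9 t=14 v=1: → [12,24),[8,20),[4,16); WM=12
i=10 t=15 v=9: → [12,24),[8,20),[4,16); WM=13
i=11 t=16 v=8: → [16,28),[12,24),[8,20); WM=14
i=12 t=19 v=8: → [16,28),[12,24),[8,20); WM=17; [4,16) fires=8
i=13 t=23 v=4: → [20,32),[16,28),[12,24); WM=21; [8,20) fires=9
i=14 t=26 v=1: → [24,36),[20,32),[16,28); WM=24; [12,24) fires=7
i=15 t=26 v=4: → [24,36),[20,32),[16,28); WM=24
i=16 t=26 v=6: → [24,36),[20,32),[16,28); WM=24
i=17 t=28 v=1: → [28,40),[24,36),[20,32); WM=26
i=18 t=28 v=5: → [28,40),[24,36),[20,32); WM=26
i=19 t=33 v=7: → [32,44),[28,40),[24,36); WM=31; [16,28) fires=6
i=20 t=35 v=2: → [32,44),[28,40),[24,36); WM=33; [20,32) fires=6
i=21 t=35 v=6: → [32,44),[28,40),[24,36); WM=33

13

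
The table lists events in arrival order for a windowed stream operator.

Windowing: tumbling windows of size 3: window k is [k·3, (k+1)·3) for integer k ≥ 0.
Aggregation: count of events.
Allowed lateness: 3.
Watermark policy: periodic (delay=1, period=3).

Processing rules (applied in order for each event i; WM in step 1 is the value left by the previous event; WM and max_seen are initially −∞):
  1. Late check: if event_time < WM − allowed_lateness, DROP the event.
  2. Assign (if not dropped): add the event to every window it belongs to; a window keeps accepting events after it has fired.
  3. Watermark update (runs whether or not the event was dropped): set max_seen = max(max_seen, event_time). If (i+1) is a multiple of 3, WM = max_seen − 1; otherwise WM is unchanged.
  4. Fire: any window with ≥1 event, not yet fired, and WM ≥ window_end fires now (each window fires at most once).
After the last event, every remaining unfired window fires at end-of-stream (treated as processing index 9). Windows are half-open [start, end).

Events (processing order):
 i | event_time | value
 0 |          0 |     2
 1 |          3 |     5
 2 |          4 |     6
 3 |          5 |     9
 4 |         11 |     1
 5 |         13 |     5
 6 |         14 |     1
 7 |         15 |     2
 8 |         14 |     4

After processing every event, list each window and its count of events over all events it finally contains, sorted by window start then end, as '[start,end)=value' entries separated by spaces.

[0,3)=1 [3,6)=3 [9,12)=1 [12,15)=3 [15,18)=1

i=0 t=0 v=2: → [0,3); WM=−∞
i=1 t=3 v=5: → [3,6); WM=−∞
i=2 t=4 v=6: → [3,6); WM=3; [0,3) fires=1
i=3 t=5 v=9: → [3,6); WM=3
i=4 t=11 v=1: → [9,12); WM=3
i=5 t=13 v=5: → [12,15); WM=12; [3,6) fires=3 [9,12) fires=1
i=6 t=14 v=1: → [12,15); WM=12
i=7 t=15 v=2: → [15,18); WM=12
i=8 t=14 v=4: → [12,15); WM=14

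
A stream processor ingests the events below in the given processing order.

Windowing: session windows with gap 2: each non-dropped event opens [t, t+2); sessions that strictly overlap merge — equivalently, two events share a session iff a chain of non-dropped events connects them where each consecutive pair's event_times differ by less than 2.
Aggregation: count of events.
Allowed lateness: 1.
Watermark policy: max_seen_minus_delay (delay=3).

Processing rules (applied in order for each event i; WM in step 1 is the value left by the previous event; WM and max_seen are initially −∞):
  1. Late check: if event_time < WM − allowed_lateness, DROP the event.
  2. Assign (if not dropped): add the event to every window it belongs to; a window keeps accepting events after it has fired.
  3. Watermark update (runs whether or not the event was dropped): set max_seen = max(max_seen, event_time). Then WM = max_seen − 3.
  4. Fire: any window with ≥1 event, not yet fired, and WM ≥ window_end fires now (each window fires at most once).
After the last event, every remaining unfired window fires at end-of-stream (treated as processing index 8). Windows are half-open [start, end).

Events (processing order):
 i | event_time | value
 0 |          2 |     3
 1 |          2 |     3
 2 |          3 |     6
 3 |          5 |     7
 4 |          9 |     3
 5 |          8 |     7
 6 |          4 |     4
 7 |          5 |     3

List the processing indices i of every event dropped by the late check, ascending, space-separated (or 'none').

6

i=0 t=2 v=3: → [2,4); WM=-1
i=1 t=2 v=3: → [2,4); WM=-1
i=2 t=3 v=6: → [2,5); WM=0
i=3 t=5 v=7: → [5,7); WM=2
i=4 t=9 v=3: → [9,11); WM=6
i=5 t=8 v=7: → [8,11); WM=6
i=6 t=4 v=4: DROP (t<6-1); WM=6
i=7 t=5 v=3: → [5,7); WM=6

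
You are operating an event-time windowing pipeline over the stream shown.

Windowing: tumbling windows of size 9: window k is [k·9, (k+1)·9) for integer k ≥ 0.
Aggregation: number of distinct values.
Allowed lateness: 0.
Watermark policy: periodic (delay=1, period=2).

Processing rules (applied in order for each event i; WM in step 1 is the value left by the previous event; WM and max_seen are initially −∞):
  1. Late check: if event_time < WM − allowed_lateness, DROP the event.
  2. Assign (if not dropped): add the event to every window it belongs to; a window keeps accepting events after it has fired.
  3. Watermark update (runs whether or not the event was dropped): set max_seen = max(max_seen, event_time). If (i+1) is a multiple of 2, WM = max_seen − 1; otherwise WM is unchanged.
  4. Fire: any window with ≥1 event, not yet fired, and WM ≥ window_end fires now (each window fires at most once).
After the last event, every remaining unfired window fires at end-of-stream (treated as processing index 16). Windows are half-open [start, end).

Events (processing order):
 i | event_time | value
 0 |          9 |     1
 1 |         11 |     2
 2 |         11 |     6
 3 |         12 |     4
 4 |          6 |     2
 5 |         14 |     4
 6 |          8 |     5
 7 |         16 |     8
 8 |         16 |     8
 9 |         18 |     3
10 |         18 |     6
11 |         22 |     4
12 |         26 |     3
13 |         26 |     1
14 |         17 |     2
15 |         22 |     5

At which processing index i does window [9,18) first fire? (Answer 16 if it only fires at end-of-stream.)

i=0 t=9 v=1: → [9,18); WM=−∞
i=1 t=11 v=2: → [9,18); WM=10
i=2 t=11 v=6: → [9,18); WM=10
i=3 t=12 v=4: → [9,18); WM=11
i=4 t=6 v=2: DROP (t<11-0); WM=11
i=5 t=14 v=4: → [9,18); WM=13
i=6 t=8 v=5: DROP (t<13-0); WM=13
i=7 t=16 v=8: → [9,18); WM=15
i=8 t=16 v=8: → [9,18); WM=15
i=9 t=18 v=3: → [18,27); WM=17
i=10 t=18 v=6: → [18,27); WM=17
i=11 t=22 v=4: → [18,27); WM=21; [9,18) fires=5
i=12 t=26 v=3: → [18,27); WM=21
i=13 t=26 v=1: → [18,27); WM=25
i=14 t=17 v=2: DROP (t<25-0); WM=25
i=15 t=22 v=5: DROP (t<25-0); WM=25

11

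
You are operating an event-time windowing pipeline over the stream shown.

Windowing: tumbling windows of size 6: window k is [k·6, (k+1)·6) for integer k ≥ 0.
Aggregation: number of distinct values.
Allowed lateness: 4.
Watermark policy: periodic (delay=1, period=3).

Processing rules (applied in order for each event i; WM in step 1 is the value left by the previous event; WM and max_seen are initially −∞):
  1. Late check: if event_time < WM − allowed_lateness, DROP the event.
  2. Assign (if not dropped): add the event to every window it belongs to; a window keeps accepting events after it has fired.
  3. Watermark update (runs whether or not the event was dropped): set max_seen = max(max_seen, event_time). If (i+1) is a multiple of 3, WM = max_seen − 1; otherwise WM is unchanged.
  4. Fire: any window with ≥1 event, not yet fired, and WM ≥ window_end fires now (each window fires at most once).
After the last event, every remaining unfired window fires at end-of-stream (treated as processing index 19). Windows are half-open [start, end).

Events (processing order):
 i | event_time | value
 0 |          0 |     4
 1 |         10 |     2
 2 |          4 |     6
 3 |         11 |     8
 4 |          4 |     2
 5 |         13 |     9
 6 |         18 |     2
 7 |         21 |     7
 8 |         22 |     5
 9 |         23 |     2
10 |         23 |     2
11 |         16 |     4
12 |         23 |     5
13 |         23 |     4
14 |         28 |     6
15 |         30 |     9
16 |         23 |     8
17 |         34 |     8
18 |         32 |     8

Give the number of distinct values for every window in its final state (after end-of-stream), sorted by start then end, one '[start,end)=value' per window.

i=0 t=0 v=4: → [0,6); WM=−∞
i=1 t=10 v=2: → [6,12); WM=−∞
i=2 t=4 v=6: → [0,6); WM=9; [0,6) fires=2
i=3 t=11 v=8: → [6,12); WM=9
i=4 t=4 v=2: DROP (t<9-4); WM=9
i=5 t=13 v=9: → [12,18); WM=12; [6,12) fires=2
i=6 t=18 v=2: → [18,24); WM=12
i=7 t=21 v=7: → [18,24); WM=12
i=8 t=22 v=5: → [18,24); WM=21; [12,18) fires=1
i=9 t=23 v=2: → [18,24); WM=21
i=10 t=23 v=2: → [18,24); WM=21
i=11 t=16 v=4: DROP (t<21-4); WM=22
i=12 t=23 v=5: → [18,24); WM=22
i=13 t=23 v=4: → [18,24); WM=22
i=14 t=28 v=6: → [24,30); WM=27; [18,24) fires=4
i=15 t=30 v=9: → [30,36); WM=27
i=16 t=23 v=8: → [18,24); WM=27
i=17 t=34 v=8: → [30,36); WM=33; [24,30) fires=1
i=18 t=32 v=8: → [30,36); WM=33

[0,6)=2 [6,12)=2 [12,18)=1 [18,24)=5 [24,30)=1 [30,36)=2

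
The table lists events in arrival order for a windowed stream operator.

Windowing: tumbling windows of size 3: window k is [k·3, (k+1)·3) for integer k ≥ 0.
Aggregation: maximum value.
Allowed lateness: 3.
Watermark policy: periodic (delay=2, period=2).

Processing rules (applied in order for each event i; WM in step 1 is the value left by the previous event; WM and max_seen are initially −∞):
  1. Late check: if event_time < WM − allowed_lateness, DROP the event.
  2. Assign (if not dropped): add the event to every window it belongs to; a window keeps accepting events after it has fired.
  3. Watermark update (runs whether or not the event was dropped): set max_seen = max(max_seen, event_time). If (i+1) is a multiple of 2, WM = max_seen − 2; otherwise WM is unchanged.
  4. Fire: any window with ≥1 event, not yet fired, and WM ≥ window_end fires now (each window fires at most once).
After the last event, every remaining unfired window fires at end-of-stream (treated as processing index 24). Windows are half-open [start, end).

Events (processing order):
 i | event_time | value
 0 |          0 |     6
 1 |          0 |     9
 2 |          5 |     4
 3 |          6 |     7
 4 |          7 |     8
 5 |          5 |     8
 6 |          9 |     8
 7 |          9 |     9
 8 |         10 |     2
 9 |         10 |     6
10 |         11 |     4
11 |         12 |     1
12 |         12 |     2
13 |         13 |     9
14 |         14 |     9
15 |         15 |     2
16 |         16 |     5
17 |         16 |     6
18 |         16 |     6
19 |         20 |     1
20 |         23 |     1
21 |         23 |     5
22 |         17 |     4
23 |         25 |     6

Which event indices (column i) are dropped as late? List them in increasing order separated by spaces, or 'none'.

22

i=0 t=0 v=6: → [0,3); WM=−∞
i=1 t=0 v=9: → [0,3); WM=-2
i=2 t=5 v=4: → [3,6); WM=-2
i=3 t=6 v=7: → [6,9); WM=4; [0,3) fires=9
i=4 t=7 v=8: → [6,9); WM=4
i=5 t=5 v=8: → [3,6); WM=5
i=6 t=9 v=8: → [9,12); WM=5
i=7 t=9 v=9: → [9,12); WM=7; [3,6) fires=8
i=8 t=10 v=2: → [9,12); WM=7
i=9 t=10 v=6: → [9,12); WM=8
i=10 t=11 v=4: → [9,12); WM=8
i=11 t=12 v=1: → [12,15); WM=10; [6,9) fires=8
i=12 t=12 v=2: → [12,15); WM=10
i=13 t=13 v=9: → [12,15); WM=11
i=14 t=14 v=9: → [12,15); WM=11
i=15 t=15 v=2: → [15,18); WM=13; [9,12) fires=9
i=16 t=16 v=5: → [15,18); WM=13
i=17 t=16 v=6: → [15,18); WM=14
i=18 t=16 v=6: → [15,18); WM=14
i=19 t=20 v=1: → [18,21); WM=18; [12,15) fires=9 [15,18) fires=6
i=20 t=23 v=1: → [21,24); WM=18
i=21 t=23 v=5: → [21,24); WM=21; [18,21) fires=1
i=22 t=17 v=4: DROP (t<21-3); WM=21
i=23 t=25 v=6: → [24,27); WM=23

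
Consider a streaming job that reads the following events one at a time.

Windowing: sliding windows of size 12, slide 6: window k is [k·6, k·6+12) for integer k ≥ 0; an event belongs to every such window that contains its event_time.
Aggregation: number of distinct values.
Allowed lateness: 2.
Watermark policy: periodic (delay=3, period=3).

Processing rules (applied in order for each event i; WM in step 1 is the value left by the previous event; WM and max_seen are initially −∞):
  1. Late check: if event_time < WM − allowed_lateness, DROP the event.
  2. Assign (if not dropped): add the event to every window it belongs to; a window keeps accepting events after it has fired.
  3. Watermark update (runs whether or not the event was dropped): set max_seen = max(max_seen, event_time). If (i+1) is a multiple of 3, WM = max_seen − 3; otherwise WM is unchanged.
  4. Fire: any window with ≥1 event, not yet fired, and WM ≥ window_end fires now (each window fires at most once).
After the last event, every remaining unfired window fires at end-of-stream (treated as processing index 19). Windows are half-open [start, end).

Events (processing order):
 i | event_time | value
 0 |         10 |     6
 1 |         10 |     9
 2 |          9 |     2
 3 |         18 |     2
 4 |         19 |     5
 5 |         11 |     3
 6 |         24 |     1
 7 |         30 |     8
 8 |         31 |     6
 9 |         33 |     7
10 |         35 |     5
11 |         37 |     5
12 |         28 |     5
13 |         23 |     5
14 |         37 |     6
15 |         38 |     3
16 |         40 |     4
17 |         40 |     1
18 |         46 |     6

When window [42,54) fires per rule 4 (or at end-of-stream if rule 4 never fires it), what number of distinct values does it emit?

1

i=0 t=10 v=6: → [6,18),[0,12); WM=−∞
i=1 t=10 v=9: → [6,18),[0,12); WM=−∞
i=2 t=9 v=2: → [6,18),[0,12); WM=7
i=3 t=18 v=2: → [18,30),[12,24); WM=7
i=4 t=19 v=5: → [18,30),[12,24); WM=7
i=5 t=11 v=3: → [6,18),[0,12); WM=16; [0,12) fires=4
i=6 t=24 v=1: → [24,36),[18,30); WM=16
i=7 t=30 v=8: → [30,42),[24,36); WM=16
i=8 t=31 v=6: → [30,42),[24,36); WM=28; [6,18) fires=4 [12,24) fires=2
i=9 t=33 v=7: → [30,42),[24,36); WM=28
i=10 t=35 v=5: → [30,42),[24,36); WM=28
i=11 t=37 v=5: → [36,48),[30,42); WM=34; [18,30) fires=3
i=12 t=28 v=5: DROP (t<34-2); WM=34
i=13 t=23 v=5: DROP (t<34-2); WM=34
i=14 t=37 v=6: → [36,48),[30,42); WM=34
i=15 t=38 v=3: → [36,48),[30,42); WM=34
i=16 t=40 v=4: → [36,48),[30,42); WM=34
i=17 t=40 v=1: → [36,48),[30,42); WM=37; [24,36) fires=5
i=18 t=46 v=6: → [42,54),[36,48); WM=37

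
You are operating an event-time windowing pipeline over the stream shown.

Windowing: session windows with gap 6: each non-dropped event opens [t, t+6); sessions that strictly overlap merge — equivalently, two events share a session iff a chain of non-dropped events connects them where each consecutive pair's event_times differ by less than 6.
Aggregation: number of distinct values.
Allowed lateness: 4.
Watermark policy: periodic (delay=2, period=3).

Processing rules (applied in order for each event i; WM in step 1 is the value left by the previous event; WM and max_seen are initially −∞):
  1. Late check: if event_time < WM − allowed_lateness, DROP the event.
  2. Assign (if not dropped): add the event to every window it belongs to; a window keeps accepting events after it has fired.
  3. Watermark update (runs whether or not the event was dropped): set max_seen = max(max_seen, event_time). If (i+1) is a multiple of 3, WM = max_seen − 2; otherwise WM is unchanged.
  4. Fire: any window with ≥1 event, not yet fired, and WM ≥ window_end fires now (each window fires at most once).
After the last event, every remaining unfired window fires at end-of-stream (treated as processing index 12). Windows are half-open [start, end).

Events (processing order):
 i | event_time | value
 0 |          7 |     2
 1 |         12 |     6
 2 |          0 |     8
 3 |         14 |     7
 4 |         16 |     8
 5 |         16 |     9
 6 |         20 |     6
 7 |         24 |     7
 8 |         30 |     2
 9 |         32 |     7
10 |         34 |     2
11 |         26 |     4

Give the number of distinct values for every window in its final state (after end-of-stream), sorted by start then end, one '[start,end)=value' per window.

[0,6)=1 [7,40)=6

i=0 t=7 v=2: → [7,13); WM=−∞
i=1 t=12 v=6: → [7,18); WM=−∞
i=2 t=0 v=8: → [0,6); WM=10
i=3 t=14 v=7: → [7,20); WM=10
i=4 t=16 v=8: → [7,22); WM=10
i=5 t=16 v=9: → [7,22); WM=14
i=6 t=20 v=6: → [7,26); WM=14
i=7 t=24 v=7: → [7,30); WM=14
i=8 t=30 v=2: → [30,36); WM=28
i=9 t=32 v=7: → [30,38); WM=28
i=10 t=34 v=2: → [30,40); WM=28
i=11 t=26 v=4: → [7,40); WM=32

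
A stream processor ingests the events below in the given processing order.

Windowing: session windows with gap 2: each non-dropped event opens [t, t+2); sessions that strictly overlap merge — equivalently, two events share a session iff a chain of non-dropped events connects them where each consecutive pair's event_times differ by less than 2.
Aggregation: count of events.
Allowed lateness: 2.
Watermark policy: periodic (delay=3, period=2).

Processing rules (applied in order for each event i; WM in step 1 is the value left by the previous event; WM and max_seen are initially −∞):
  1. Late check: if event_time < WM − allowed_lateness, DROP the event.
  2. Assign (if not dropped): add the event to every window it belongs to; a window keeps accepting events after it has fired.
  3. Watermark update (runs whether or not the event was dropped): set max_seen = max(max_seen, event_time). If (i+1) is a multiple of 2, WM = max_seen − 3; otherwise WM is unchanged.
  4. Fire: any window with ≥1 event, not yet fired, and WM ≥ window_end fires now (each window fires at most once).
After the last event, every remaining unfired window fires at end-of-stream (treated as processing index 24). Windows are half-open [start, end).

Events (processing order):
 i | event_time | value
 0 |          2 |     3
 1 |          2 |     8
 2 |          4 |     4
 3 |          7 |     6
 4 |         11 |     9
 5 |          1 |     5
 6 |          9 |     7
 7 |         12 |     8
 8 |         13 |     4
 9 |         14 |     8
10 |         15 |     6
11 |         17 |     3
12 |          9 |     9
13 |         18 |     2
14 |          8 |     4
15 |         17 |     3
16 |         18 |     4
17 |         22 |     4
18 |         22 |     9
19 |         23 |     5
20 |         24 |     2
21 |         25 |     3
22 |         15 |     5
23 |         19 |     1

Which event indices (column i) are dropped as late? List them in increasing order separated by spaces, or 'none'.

i=0 t=2 v=3: → [2,4); WM=−∞
i=1 t=2 v=8: → [2,4); WM=-1
i=2 t=4 v=4: → [4,6); WM=-1
i=3 t=7 v=6: → [7,9); WM=4
i=4 t=11 v=9: → [11,13); WM=4
i=5 t=1 v=5: DROP (t<4-2); WM=8
i=6 t=9 v=7: → [9,11); WM=8
i=7 t=12 v=8: → [11,14); WM=9
i=8 t=13 v=4: → [11,15); WM=9
i=9 t=14 v=8: → [11,16); WM=11
i=10 t=15 v=6: → [11,17); WM=11
i=11 t=17 v=3: → [17,19); WM=14
i=12 t=9 v=9: DROP (t<14-2); WM=14
i=13 t=18 v=2: → [17,20); WM=15
i=14 t=8 v=4: DROP (t<15-2); WM=15
i=15 t=17 v=3: → [17,20); WM=15
i=16 t=18 v=4: → [17,20); WM=15
i=17 t=22 v=4: → [22,24); WM=19
i=18 t=22 v=9: → [22,24); WM=19
i=19 t=23 v=5: → [22,25); WM=20
i=20 t=24 v=2: → [22,26); WM=20
i=21 t=25 v=3: → [22,27); WM=22
i=22 t=15 v=5: DROP (t<22-2); WM=22
i=23 t=19 v=1: DROP (t<22-2); WM=22

5 12 14 22 23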